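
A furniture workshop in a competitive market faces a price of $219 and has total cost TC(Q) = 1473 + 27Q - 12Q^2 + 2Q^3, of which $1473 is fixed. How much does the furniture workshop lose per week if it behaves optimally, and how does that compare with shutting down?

AVC = 27 - 12Q + 2Q^2; min AVC = $9 at Q = 3. Since P = $219 ≥ min AVC, the firm produces.
With MC = 27 - 24Q + 6Q^2, P = MC on the upward-sloping part at Q* = 8.
TR = 219·8 = 1752. TC = 1473 + 472 = 1945. Profit = 1752 − 1945 = -$193.
Shutting down would mean losing the fixed cost of $1473, so operating at a loss of $193 is better by $1280.

Profit = -$193 at Q = 8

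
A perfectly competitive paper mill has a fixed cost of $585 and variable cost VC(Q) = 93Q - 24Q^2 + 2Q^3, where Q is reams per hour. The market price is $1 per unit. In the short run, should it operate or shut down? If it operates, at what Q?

Strip out fixed cost: VC = 93Q - 24Q^2 + 2Q^3. Then AVC = 93 - 24Q + 2Q^2 and MC = 93 - 48Q + 6Q^2.
AVC is minimized where dAVC/dQ = -24 + 4Q = 0, at Q = 6; min AVC = 93 - 24·6 + 2·6^2 = $21.
P = $1 lies below min AVC = $21; no output level covers variable cost.
Shutting down limits the loss to fixed cost, $585.

Shut down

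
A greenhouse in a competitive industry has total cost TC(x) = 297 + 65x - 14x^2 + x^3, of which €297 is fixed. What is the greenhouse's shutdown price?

The firm shuts down when price falls below the minimum of average variable cost. AVC = VC/x = 65 - 14x + x^2.
At the minimum of AVC, MC = AVC. MC = 65 - 28x + 3x^2; setting MC = AVC gives 2x^2 - 14x = 0, so x = 7. min AVC = 16.
So the shutdown price is €16.

€16 per unit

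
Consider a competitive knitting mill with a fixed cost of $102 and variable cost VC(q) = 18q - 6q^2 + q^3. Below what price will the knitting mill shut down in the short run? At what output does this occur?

The shutdown price is the minimum of AVC. VC = 18q - 6q^2 + q^3, so AVC = 18 - 6q + q^2.
dAVC/dq = -6 + 2q = 0 gives q = 3. min AVC = 18 - 6·3 + 3^2 = 9.
For P < $9 the firm produces nothing.

$9 per unit, at q = 3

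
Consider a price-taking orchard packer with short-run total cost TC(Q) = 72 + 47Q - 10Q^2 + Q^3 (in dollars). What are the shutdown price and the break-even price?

AVC = 47 - 10Q + Q^2; minimized at Q = 5, giving min AVC = $22. That is the shutdown price.
ATC = 72/Q + 47 - 10Q + Q^2. Setting dATC/dQ = −72/Q^2 − 10 + 2Q = 0 gives Q = 6 (since 2·6^3 − 10·6^2 = 72).
min ATC = 72/6 + 47 − 10·6 + 6^2 = $35. That is the break-even price.
Between these two prices the firm operates at a loss; above $35 it earns a profit.

Shutdown price = $22; break-even price = $35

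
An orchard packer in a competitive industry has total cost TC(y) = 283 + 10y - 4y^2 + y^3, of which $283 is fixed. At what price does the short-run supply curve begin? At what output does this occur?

The shutdown price is the minimum of AVC. VC = 10y - 4y^2 + y^3, so AVC = 10 - 4y + y^2.
At the minimum of AVC, MC = AVC. MC = 10 - 8y + 3y^2; setting MC = AVC gives 2y^2 - 4y = 0, so y = 2. min AVC = 6.
For P < $6 the firm produces nothing.

$6 per unit, at y = 2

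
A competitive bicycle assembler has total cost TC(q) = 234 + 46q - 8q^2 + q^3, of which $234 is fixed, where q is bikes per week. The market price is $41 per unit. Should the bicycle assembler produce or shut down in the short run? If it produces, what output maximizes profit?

From TC, MC = TC'(q) = 46 - 16q + 3q^2 and AVC = VC/q = 46 - 8q + q^2.
AVC hits its minimum where MC = AVC, at q = 4, giving min AVC = 46 - 8·4 + 4^2 = $30.
Because $41 ≥ $30, revenue can cover variable cost; the firm operates.
Solving P = MC: 5 - 16q + 3q^2 = 0 ⇒ q = 1/3 or 5. On the upward-sloping branch, q* = 5.
Check: AVC at q = 5 is $31 ≤ P, so revenue covers variable cost.
Profit = P·q − TC = 41·5 − 389 = -$184, a loss, but smaller than the $234 fixed cost the firm would lose by shutting down.

Produce at q = 5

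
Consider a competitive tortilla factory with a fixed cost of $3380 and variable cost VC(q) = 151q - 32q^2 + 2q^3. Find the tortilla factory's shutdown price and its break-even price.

AVC = 151 - 32q + 2q^2; minimized at q = 8, giving min AVC = $23. That is the shutdown price.
ATC = 3380/q + 151 - 32q + 2q^2. Setting dATC/dq = −3380/q^2 − 32 + 4q = 0 gives q = 13 (since 4·13^3 − 32·13^2 = 3380).
min ATC = 3380/13 + 151 − 32·13 + 2·13^2 = $333. That is the break-even price.
Between these two prices the firm operates at a loss; above $333 it earns a profit.

Shutdown price = $23; break-even price = $333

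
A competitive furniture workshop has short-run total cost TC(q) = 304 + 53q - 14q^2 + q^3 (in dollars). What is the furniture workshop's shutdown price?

$4 per unit

The firm shuts down when price falls below the minimum of average variable cost. AVC = VC/q = 53 - 14q + q^2.
At the minimum of AVC, MC = AVC. MC = 53 - 28q + 3q^2; setting MC = AVC gives 2q^2 - 14q = 0, so q = 7. min AVC = 4.
So the shutdown price is $4.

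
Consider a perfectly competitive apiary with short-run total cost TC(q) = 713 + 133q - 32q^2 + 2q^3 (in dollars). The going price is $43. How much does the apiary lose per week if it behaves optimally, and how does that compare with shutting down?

Profit = -$389 at q = 9

AVC = 133 - 32q + 2q^2 has its minimum $5 at q = 8; price $43 clears that bar, so the firm operates.
MC = 133 - 64q + 6q^2. Setting P = MC and taking the root on the rising branch gives q* = 9.
TR = 43·9 = 387. TC = 713 + 63 = 776. Profit = 387 − 776 = -$389.
Shutting down would mean losing the fixed cost of $713, so operating at a loss of $389 is better by $324.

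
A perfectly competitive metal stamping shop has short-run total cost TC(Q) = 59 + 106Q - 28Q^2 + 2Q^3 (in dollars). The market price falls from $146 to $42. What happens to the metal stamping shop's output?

Output falls from 10 to 8

AVC = 106 - 28Q + 2Q^2, minimized at Q = 7 where min AVC = $8. MC = 106 - 56Q + 6Q^2.
With P = $146 above the shutdown price, P = MC gives Q = 10.
At P = $42 ≥ min AVC, set P = MC: Q = 8. The firm stays open but cuts output.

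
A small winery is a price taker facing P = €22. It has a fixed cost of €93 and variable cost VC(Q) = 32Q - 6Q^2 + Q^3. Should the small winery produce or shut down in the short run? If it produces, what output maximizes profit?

Strip out fixed cost: VC = 32Q - 6Q^2 + Q^3. Then AVC = 32 - 6Q + Q^2 and MC = 32 - 12Q + 3Q^2.
The AVC parabola has its vertex at Q = 6/2 = 3, where AVC = 32 - 6·3 + 3^2 = €23.
Since P = €22 < min AVC = €23, price fails to cover variable cost at any output.
Best response: produce nothing and absorb the €93 fixed cost.

Shut down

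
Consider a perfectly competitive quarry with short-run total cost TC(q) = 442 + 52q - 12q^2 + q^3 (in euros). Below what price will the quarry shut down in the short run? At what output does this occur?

€16 per unit, at q = 6

Short-run supply begins at min AVC. From VC = 52q - 12q^2 + q^3, AVC = 52 - 12q + q^2.
dAVC/dq = -12 + 2q = 0 gives q = 6. min AVC = 52 - 12·6 + 6^2 = 16.
The firm shuts down for any P below €16.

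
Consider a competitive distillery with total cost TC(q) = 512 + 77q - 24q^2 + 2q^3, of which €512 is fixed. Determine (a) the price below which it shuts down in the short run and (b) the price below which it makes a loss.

Shutdown price = €5; break-even price = €77

AVC = 77 - 24q + 2q^2; minimized at q = 6, giving min AVC = €5. That is the shutdown price.
ATC = 512/q + 77 - 24q + 2q^2. Setting dATC/dq = −512/q^2 − 24 + 4q = 0 gives q = 8 (since 4·8^3 − 24·8^2 = 512).
min ATC = 512/8 + 77 − 24·8 + 2·8^2 = €77. That is the break-even price.
Between these two prices the firm operates at a loss; above €77 it earns a profit.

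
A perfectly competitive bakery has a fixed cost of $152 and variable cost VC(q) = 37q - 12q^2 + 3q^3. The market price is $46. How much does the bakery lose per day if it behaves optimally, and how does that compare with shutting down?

AVC = 37 - 12q + 3q^2; min AVC = $25 at q = 2. Since P = $46 ≥ min AVC, the firm produces.
MC = 37 - 24q + 9q^2. Setting P = MC and taking the root on the rising branch gives q* = 3.
TR = 46·3 = 138. TC = 152 + 84 = 236. Profit = 138 − 236 = -$98.
That loss of $98 beats the $152 the firm would lose by shutting down; producing recovers $54 of fixed cost.

Profit = -$98 at q = 3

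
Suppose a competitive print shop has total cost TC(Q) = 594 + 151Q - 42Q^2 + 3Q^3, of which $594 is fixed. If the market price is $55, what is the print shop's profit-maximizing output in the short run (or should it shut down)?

Strip out fixed cost: VC = 151Q - 42Q^2 + 3Q^3. Then AVC = 151 - 42Q + 3Q^2 and MC = 151 - 84Q + 9Q^2.
AVC hits its minimum where MC = AVC, at Q = 7, giving min AVC = 151 - 42·7 + 3·7^2 = $4.
Because $55 ≥ $4, revenue can cover variable cost; the firm operates.
P = MC gives 96 - 84Q + 9Q^2 = 0, with roots 4/3 and 8. Take the larger (rising MC): Q* = 8.
Check: AVC at Q = 8 is $7 ≤ P, so revenue covers variable cost.
Profit = P·Q − TC = 55·8 − 650 = -$210, a loss, but smaller than the $594 fixed cost the firm would lose by shutting down.

Produce at Q = 8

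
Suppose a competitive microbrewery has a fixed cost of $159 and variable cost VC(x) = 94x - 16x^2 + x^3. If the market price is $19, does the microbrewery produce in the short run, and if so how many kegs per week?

Shut down

Variable cost is VC = 94x - 16x^2 + x^3, so AVC = VC/x = 94 - 16x + x^2 and MC = dTC/dx = 94 - 32x + 3x^2.
The AVC parabola has its vertex at x = 16/2 = 8, where AVC = 94 - 16·8 + 8^2 = $30.
Since P = $19 < min AVC = $30, price fails to cover variable cost at any output.
Shutting down limits the loss to fixed cost, $159.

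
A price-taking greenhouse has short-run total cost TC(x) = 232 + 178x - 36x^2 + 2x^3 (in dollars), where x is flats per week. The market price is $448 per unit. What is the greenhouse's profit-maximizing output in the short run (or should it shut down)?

Produce at x = 15

Strip out fixed cost: VC = 178x - 36x^2 + 2x^3. Then AVC = 178 - 36x + 2x^2 and MC = 178 - 72x + 6x^2.
AVC is minimized where dAVC/dx = -36 + 4x = 0, at x = 9; min AVC = 178 - 36·9 + 2·9^2 = $16.
Since P = $448 ≥ min AVC = $16, price covers variable cost and the firm should produce.
Set P = MC: 448 = 178 - 72x + 6x^2 → -270 - 72x + 6x^2 = 0. The roots are x = -3 and x = 15; the profit-maximizing output is on the rising part of MC, so x* = 15.
Check: AVC at x = 15 is $88 ≤ P, so revenue covers variable cost.
Profit = P·x − TC = 448·15 − 1552 = $5168.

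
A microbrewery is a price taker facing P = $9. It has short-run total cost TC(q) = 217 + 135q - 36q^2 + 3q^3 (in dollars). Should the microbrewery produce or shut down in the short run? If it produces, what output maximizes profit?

Shut down

Variable cost is VC = 135q - 36q^2 + 3q^3, so AVC = VC/q = 135 - 36q + 3q^2 and MC = dTC/dq = 135 - 72q + 9q^2.
AVC hits its minimum where MC = AVC, at q = 6, giving min AVC = 135 - 36·6 + 3·6^2 = $27.
Since P = $9 < min AVC = $27, price fails to cover variable cost at any output.
Shutting down limits the loss to fixed cost, $217.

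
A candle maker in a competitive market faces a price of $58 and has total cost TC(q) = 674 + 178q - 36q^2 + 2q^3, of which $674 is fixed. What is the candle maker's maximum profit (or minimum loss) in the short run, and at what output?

Profit = -$274 at q = 10

AVC = 178 - 36q + 2q^2; min AVC = $16 at q = 9. Since P = $58 ≥ min AVC, the firm produces.
With MC = 178 - 72q + 6q^2, P = MC on the upward-sloping part at q* = 10.
TR = 58·10 = 580. TC = 674 + 180 = 854. Profit = 580 − 854 = -$274.
By producing, the firm covers all variable cost plus $400 of fixed cost; shutting down would lose the full $674.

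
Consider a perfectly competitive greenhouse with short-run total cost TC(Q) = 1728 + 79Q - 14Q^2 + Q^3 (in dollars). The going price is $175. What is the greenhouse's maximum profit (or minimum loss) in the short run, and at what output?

Profit = -$288 at Q = 12

AVC = 79 - 14Q + Q^2 has its minimum $30 at Q = 7; price $175 clears that bar, so the firm operates.
With MC = 79 - 28Q + 3Q^2, P = MC on the upward-sloping part at Q* = 12.
TR = 175·12 = 2100. TC = 1728 + 660 = 2388. Profit = 2100 − 2388 = -$288.
That loss of $288 beats the $1728 the firm would lose by shutting down; producing recovers $1440 of fixed cost.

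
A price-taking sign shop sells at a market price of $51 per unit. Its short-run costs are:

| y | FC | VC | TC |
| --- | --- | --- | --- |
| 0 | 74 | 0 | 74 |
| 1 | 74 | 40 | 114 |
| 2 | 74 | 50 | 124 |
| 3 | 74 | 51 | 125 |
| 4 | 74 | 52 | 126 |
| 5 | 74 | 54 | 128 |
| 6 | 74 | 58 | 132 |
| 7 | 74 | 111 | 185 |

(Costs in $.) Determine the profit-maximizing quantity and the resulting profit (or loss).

Compute π = P·y − TC at each output: y=0: -74; y=1: -63; y=2: -22; y=3: 28; y=4: 78; y=5: 127; y=6: 174; y=7: 172.
Profit is maximized at y = 6. AVC there is 58/6 = $9.67 ≤ P, so producing beats shutting down (which would give -$74).

y = 6; profit = $174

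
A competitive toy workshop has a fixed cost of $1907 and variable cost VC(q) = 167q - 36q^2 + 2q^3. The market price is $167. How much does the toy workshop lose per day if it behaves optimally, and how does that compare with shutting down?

AVC = 167 - 36q + 2q^2; min AVC = $5 at q = 9. Since P = $167 ≥ min AVC, the firm produces.
MC = 167 - 72q + 6q^2. Setting P = MC and taking the root on the rising branch gives q* = 12.
TR = 167·12 = 2004. TC = 1907 + 276 = 2183. Profit = 2004 − 2183 = -$179.
Shutting down would mean losing the fixed cost of $1907, so operating at a loss of $179 is better by $1728.

Profit = -$179 at q = 12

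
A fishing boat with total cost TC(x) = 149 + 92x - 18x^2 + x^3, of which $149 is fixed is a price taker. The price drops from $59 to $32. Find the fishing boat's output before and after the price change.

Output falls from 11 to 10

AVC = 92 - 18x + x^2, minimized at x = 9 where min AVC = $11. MC = 92 - 36x + 3x^2.
With P = $59 above the shutdown price, P = MC gives x = 11.
At P = $32 ≥ min AVC, set P = MC: x = 10. The firm stays open but cuts output.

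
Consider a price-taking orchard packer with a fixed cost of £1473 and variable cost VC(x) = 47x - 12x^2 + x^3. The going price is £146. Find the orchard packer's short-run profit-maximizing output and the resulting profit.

AVC = 47 - 12x + x^2; min AVC = £11 at x = 6. Since P = £146 ≥ min AVC, the firm produces.
With MC = 47 - 24x + 3x^2, P = MC on the upward-sloping part at x* = 11.
TR = 146·11 = 1606. TC = 1473 + 396 = 1869. Profit = 1606 − 1869 = -£263.
Shutting down would mean losing the fixed cost of £1473, so operating at a loss of £263 is better by £1210.

Profit = -£263 at x = 11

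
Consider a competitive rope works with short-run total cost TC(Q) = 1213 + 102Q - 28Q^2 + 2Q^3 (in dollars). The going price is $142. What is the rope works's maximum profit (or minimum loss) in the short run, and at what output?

Profit = -$13 at Q = 10

AVC = 102 - 28Q + 2Q^2 has its minimum $4 at Q = 7; price $142 clears that bar, so the firm operates.
MC = 102 - 56Q + 6Q^2. Setting P = MC and taking the root on the rising branch gives Q* = 10.
TR = 142·10 = 1420. TC = 1213 + 220 = 1433. Profit = 1420 − 1433 = -$13.
Shutting down would mean losing the fixed cost of $1213, so operating at a loss of $13 is better by $1200.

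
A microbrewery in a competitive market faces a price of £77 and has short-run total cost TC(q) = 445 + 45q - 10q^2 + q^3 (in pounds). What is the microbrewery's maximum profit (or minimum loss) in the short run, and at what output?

Profit = -£61 at q = 8

AVC = 45 - 10q + q^2; min AVC = £20 at q = 5. Since P = £77 ≥ min AVC, the firm produces.
MC = 45 - 20q + 3q^2. Setting P = MC and taking the root on the rising branch gives q* = 8.
TR = 77·8 = 616. TC = 445 + 232 = 677. Profit = 616 − 677 = -£61.
That loss of £61 beats the £445 the firm would lose by shutting down; producing recovers £384 of fixed cost.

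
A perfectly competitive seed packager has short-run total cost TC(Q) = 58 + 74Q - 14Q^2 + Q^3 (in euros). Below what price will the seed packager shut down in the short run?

Short-run supply begins at min AVC. From VC = 74Q - 14Q^2 + Q^3, AVC = 74 - 14Q + Q^2.
At the minimum of AVC, MC = AVC. MC = 74 - 28Q + 3Q^2; setting MC = AVC gives 2Q^2 - 14Q = 0, so Q = 7. min AVC = 25.
So the shutdown price is €25.

€25 per unit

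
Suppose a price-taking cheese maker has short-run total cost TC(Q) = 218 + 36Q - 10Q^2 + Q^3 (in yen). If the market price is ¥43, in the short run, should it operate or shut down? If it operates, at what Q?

From TC, MC = TC'(Q) = 36 - 20Q + 3Q^2 and AVC = VC/Q = 36 - 10Q + Q^2.
The AVC parabola has its vertex at Q = 10/2 = 5, where AVC = 36 - 10·5 + 5^2 = ¥11.
Since P = ¥43 ≥ min AVC = ¥11, price covers variable cost and the firm should produce.
Set P = MC: 43 = 36 - 20Q + 3Q^2 → -7 - 20Q + 3Q^2 = 0. The roots are Q = -1/3 and Q = 7; the profit-maximizing output is on the rising part of MC, so Q* = 7.
Check: AVC at Q = 7 is ¥15 ≤ P, so revenue covers variable cost.
Profit = P·Q − TC = 43·7 − 323 = -¥22, a loss, but smaller than the ¥218 fixed cost the firm would lose by shutting down.

Produce at Q = 7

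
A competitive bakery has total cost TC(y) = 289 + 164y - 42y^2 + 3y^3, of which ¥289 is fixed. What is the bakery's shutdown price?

¥17 per unit

The firm shuts down when price falls below the minimum of average variable cost. AVC = VC/y = 164 - 42y + 3y^2.
dAVC/dy = -42 + 6y = 0 gives y = 7. min AVC = 164 - 42·7 + 3·7^2 = 17.
The firm shuts down for any P below ¥17.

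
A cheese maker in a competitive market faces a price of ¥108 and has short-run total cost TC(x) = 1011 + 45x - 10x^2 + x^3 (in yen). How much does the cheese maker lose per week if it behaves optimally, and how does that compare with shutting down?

AVC = 45 - 10x + x^2 has its minimum ¥20 at x = 5; price ¥108 clears that bar, so the firm operates.
With MC = 45 - 20x + 3x^2, P = MC on the upward-sloping part at x* = 9.
TR = 108·9 = 972. TC = 1011 + 324 = 1335. Profit = 972 − 1335 = -¥363.
Shutting down would mean losing the fixed cost of ¥1011, so operating at a loss of ¥363 is better by ¥648.

Profit = -¥363 at x = 9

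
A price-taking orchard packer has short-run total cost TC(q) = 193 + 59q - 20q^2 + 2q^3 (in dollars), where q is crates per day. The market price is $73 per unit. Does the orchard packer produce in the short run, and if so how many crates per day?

Produce at q = 7

Variable cost is VC = 59q - 20q^2 + 2q^3, so AVC = VC/q = 59 - 20q + 2q^2 and MC = dTC/dq = 59 - 40q + 6q^2.
AVC is minimized where dAVC/dq = -20 + 4q = 0, at q = 5; min AVC = 59 - 20·5 + 2·5^2 = $9.
Because $73 ≥ $9, revenue can cover variable cost; the firm operates.
P = MC gives -14 - 40q + 6q^2 = 0, with roots -1/3 and 7. Take the larger (rising MC): q* = 7.
Check: AVC at q = 7 is $17 ≤ P, so revenue covers variable cost.
Profit = P·q − TC = 73·7 − 312 = $199.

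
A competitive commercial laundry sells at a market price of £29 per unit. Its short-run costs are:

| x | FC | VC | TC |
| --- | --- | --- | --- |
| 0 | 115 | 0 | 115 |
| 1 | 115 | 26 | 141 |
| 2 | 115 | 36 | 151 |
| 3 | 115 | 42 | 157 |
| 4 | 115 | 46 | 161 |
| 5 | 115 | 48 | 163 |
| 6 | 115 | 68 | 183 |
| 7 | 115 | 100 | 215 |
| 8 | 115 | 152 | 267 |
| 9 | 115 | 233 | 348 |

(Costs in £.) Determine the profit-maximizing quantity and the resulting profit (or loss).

x = 6; profit = -£9

Profit at each row (π = 29x − TC): x=0: -115; x=1: -112; x=2: -93; x=3: -70; x=4: -45; x=5: -18; x=6: -9; x=7: -12; x=8: -35; x=9: -87.
Profit is maximized at x = 6. AVC there is 68/6 = £11.33 ≤ P, so producing beats shutting down (which would give -£115).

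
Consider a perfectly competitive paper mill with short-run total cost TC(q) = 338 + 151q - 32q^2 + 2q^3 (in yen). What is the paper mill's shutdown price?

¥23 per unit

Short-run supply begins at min AVC. From VC = 151q - 32q^2 + 2q^3, AVC = 151 - 32q + 2q^2.
dAVC/dq = -32 + 4q = 0 gives q = 8. min AVC = 151 - 32·8 + 2·8^2 = 23.
The firm shuts down for any P below ¥23.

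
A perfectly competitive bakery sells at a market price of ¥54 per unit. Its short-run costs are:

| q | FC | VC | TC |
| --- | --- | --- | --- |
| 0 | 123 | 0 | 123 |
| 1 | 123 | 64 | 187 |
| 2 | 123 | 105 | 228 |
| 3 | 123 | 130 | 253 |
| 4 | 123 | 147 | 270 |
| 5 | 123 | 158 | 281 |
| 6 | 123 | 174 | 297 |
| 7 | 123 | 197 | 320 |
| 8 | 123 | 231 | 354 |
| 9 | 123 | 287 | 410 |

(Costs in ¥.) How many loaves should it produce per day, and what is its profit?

q = 8; profit = ¥78

Tabulate TR − TC: q=0: -123; q=1: -133; q=2: -120; q=3: -91; q=4: -54; q=5: -11; q=6: 27; q=7: 58; q=8: 78; q=9: 76.
Profit is maximized at q = 8. AVC there is 231/8 = ¥28.88 ≤ P, so producing beats shutting down (which would give -¥123).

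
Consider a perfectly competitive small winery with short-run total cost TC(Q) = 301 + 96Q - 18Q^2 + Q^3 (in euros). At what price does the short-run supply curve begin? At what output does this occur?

€15 per unit, at Q = 9

Short-run supply begins at min AVC. From VC = 96Q - 18Q^2 + Q^3, AVC = 96 - 18Q + Q^2.
dAVC/dQ = -18 + 2Q = 0 gives Q = 9. min AVC = 96 - 18·9 + 9^2 = 15.
For P < €15 the firm produces nothing.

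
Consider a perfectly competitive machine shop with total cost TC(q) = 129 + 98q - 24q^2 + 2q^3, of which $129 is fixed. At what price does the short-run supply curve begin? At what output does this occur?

The firm shuts down when price falls below the minimum of average variable cost. AVC = VC/q = 98 - 24q + 2q^2.
dAVC/dq = -24 + 4q = 0 gives q = 6. min AVC = 98 - 24·6 + 2·6^2 = 26.
The firm shuts down for any P below $26.

$26 per unit, at q = 6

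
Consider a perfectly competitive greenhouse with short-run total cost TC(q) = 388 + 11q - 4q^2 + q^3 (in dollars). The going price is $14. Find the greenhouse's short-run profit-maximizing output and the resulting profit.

Profit = -$370 at q = 3

AVC = 11 - 4q + q^2 has its minimum $7 at q = 2; price $14 clears that bar, so the firm operates.
With MC = 11 - 8q + 3q^2, P = MC on the upward-sloping part at q* = 3.
TR = 14·3 = 42. TC = 388 + 24 = 412. Profit = 42 − 412 = -$370.
By producing, the firm covers all variable cost plus $18 of fixed cost; shutting down would lose the full $388.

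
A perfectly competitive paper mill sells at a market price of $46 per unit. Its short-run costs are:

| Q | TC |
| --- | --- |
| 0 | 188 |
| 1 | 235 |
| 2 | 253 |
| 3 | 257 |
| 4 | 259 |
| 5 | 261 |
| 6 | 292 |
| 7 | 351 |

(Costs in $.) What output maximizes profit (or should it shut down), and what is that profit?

Q = 6; profit = -$16

Profit at each row (π = 46Q − TC): Q=0: -188; Q=1: -189; Q=2: -161; Q=3: -119; Q=4: -75; Q=5: -31; Q=6: -16; Q=7: -29.
Profit is maximized at Q = 6. AVC there is 104/6 = $17.33 ≤ P, so producing beats shutting down (which would give -$188).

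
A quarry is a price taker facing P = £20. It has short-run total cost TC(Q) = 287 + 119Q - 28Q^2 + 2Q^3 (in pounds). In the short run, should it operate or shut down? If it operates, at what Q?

Variable cost is VC = 119Q - 28Q^2 + 2Q^3, so AVC = VC/Q = 119 - 28Q + 2Q^2 and MC = dTC/dQ = 119 - 56Q + 6Q^2.
AVC is minimized where dAVC/dQ = -28 + 4Q = 0, at Q = 7; min AVC = 119 - 28·7 + 2·7^2 = £21.
With P < min AVC (£20 < £21), every unit sold adds to the loss.
The firm minimizes its loss by shutting down and losing only its fixed cost of £287.

Shut down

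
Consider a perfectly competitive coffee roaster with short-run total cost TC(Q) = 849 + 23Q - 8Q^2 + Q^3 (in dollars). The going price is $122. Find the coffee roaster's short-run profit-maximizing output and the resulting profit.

AVC = 23 - 8Q + Q^2; min AVC = $7 at Q = 4. Since P = $122 ≥ min AVC, the firm produces.
MC = 23 - 16Q + 3Q^2. Setting P = MC and taking the root on the rising branch gives Q* = 9.
TR = 122·9 = 1098. TC = 849 + 288 = 1137. Profit = 1098 − 1137 = -$39.
By producing, the firm covers all variable cost plus $810 of fixed cost; shutting down would lose the full $849.

Profit = -$39 at Q = 9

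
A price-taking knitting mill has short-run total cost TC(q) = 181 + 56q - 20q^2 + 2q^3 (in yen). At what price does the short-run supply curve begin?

The shutdown price is the minimum of AVC. VC = 56q - 20q^2 + 2q^3, so AVC = 56 - 20q + 2q^2.
At the minimum of AVC, MC = AVC. MC = 56 - 40q + 6q^2; setting MC = AVC gives 4q^2 - 20q = 0, so q = 5. min AVC = 6.
The firm shuts down for any P below ¥6.

¥6 per unit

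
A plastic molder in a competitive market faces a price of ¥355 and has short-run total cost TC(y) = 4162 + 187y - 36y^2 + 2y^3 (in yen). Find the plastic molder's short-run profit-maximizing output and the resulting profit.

AVC = 187 - 36y + 2y^2 has its minimum ¥25 at y = 9; price ¥355 clears that bar, so the firm operates.
MC = 187 - 72y + 6y^2. Setting P = MC and taking the root on the rising branch gives y* = 14.
TR = 355·14 = 4970. TC = 4162 + 1050 = 5212. Profit = 4970 − 5212 = -¥242.
By producing, the firm covers all variable cost plus ¥3920 of fixed cost; shutting down would lose the full ¥4162.

Profit = -¥242 at y = 14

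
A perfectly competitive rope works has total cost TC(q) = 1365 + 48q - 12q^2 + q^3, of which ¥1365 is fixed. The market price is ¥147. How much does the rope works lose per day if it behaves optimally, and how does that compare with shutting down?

Profit = -¥155 at q = 11

AVC = 48 - 12q + q^2; min AVC = ¥12 at q = 6. Since P = ¥147 ≥ min AVC, the firm produces.
MC = 48 - 24q + 3q^2. Setting P = MC and taking the root on the rising branch gives q* = 11.
TR = 147·11 = 1617. TC = 1365 + 407 = 1772. Profit = 1617 − 1772 = -¥155.
By producing, the firm covers all variable cost plus ¥1210 of fixed cost; shutting down would lose the full ¥1365.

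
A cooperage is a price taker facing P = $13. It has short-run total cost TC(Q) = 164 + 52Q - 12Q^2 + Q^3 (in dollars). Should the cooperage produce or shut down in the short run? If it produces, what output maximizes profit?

Variable cost is VC = 52Q - 12Q^2 + Q^3, so AVC = VC/Q = 52 - 12Q + Q^2 and MC = dTC/dQ = 52 - 24Q + 3Q^2.
AVC hits its minimum where MC = AVC, at Q = 6, giving min AVC = 52 - 12·6 + 6^2 = $16.
Since P = $13 < min AVC = $16, price fails to cover variable cost at any output.
The firm minimizes its loss by shutting down and losing only its fixed cost of $164.

Shut down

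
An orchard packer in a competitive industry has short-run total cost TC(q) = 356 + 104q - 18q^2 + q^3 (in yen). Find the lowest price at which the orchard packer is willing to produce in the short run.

The firm shuts down when price falls below the minimum of average variable cost. AVC = VC/q = 104 - 18q + q^2.
dAVC/dq = -18 + 2q = 0 gives q = 9. min AVC = 104 - 18·9 + 9^2 = 23.
The firm shuts down for any P below ¥23.

¥23 per unit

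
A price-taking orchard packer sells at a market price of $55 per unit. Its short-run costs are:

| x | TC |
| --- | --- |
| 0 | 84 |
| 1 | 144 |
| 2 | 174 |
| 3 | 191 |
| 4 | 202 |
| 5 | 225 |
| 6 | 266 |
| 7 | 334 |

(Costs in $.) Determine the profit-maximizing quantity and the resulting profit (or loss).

x = 6; profit = $64

Compute π = P·x − TC at each output: x=0: -84; x=1: -89; x=2: -64; x=3: -26; x=4: 18; x=5: 50; x=6: 64; x=7: 51.
Profit is maximized at x = 6. AVC there is 182/6 = $30.33 ≤ P, so producing beats shutting down (which would give -$84).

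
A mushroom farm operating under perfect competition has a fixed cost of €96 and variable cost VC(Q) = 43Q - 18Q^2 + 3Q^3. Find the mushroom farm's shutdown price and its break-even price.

AVC = 43 - 18Q + 3Q^2; minimized at Q = 3, giving min AVC = €16. That is the shutdown price.
ATC = 96/Q + 43 - 18Q + 3Q^2. Setting dATC/dQ = −96/Q^2 − 18 + 6Q = 0 gives Q = 4 (since 6·4^3 − 18·4^2 = 96).
min ATC = 96/4 + 43 − 18·4 + 3·4^2 = €43. That is the break-even price.
For €16 ≤ P < €43 the firm produces at a loss; below €16 it shuts down.

Shutdown price = €16; break-even price = €43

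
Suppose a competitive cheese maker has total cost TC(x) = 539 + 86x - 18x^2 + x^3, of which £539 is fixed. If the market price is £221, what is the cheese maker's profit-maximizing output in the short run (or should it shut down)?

Variable cost is VC = 86x - 18x^2 + x^3, so AVC = VC/x = 86 - 18x + x^2 and MC = dTC/dx = 86 - 36x + 3x^2.
AVC is minimized where dAVC/dx = -18 + 2x = 0, at x = 9; min AVC = 86 - 18·9 + 9^2 = £5.
P = £221 exceeds min AVC = £5, so the firm stays open.
Set P = MC: 221 = 86 - 36x + 3x^2 → -135 - 36x + 3x^2 = 0. The roots are x = -3 and x = 15; the profit-maximizing output is on the rising part of MC, so x* = 15.
Check: AVC at x = 15 is £41 ≤ P, so revenue covers variable cost.
Profit = P·x − TC = 221·15 − 1154 = £2161.

Produce at x = 15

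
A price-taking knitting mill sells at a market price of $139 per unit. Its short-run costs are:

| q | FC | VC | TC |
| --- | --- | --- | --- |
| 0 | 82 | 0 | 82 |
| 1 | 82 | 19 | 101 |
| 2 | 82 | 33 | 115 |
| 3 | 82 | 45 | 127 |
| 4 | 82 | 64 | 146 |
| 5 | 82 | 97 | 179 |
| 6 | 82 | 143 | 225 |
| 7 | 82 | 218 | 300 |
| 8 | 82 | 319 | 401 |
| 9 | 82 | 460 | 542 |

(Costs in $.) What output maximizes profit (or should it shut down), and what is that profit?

Tabulate TR − TC: q=0: -82; q=1: 38; q=2: 163; q=3: 290; q=4: 410; q=5: 516; q=6: 609; q=7: 673; q=8: 711; q=9: 709.
Profit is maximized at q = 8. AVC there is 319/8 = $39.88 ≤ P, so producing beats shutting down (which would give -$82).

q = 8; profit = $711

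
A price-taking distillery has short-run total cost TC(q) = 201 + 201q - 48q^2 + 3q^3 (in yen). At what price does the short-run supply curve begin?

¥9 per unit

Short-run supply begins at min AVC. From VC = 201q - 48q^2 + 3q^3, AVC = 201 - 48q + 3q^2.
At the minimum of AVC, MC = AVC. MC = 201 - 96q + 9q^2; setting MC = AVC gives 6q^2 - 48q = 0, so q = 8. min AVC = 9.
For P < ¥9 the firm produces nothing.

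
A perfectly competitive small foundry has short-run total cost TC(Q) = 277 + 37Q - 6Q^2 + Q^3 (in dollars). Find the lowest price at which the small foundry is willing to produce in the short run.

$28 per unit

Short-run supply begins at min AVC. From VC = 37Q - 6Q^2 + Q^3, AVC = 37 - 6Q + Q^2.
dAVC/dQ = -6 + 2Q = 0 gives Q = 3. min AVC = 37 - 6·3 + 3^2 = 28.
So the shutdown price is $28.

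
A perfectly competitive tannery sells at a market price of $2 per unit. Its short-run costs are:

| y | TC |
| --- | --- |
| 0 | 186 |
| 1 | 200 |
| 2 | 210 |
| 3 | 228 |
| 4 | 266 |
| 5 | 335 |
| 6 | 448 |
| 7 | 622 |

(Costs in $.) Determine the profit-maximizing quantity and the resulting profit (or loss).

Tabulate TR − TC: y=0: -186; y=1: -198; y=2: -206; y=3: -222; y=4: -258; y=5: -325; y=6: -436; y=7: -608.
Profit is highest at y = 0. Equivalently, the lowest AVC in the table is 24/2 ≈ $12 at y = 2, and P = $2 falls below it — price never covers variable cost, so the firm shuts down and loses only its fixed cost.

y = 0 (shut down); profit = -$186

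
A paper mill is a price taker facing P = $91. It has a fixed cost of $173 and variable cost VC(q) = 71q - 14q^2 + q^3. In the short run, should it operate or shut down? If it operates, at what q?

Variable cost is VC = 71q - 14q^2 + q^3, so AVC = VC/q = 71 - 14q + q^2 and MC = dTC/dq = 71 - 28q + 3q^2.
The AVC parabola has its vertex at q = 14/2 = 7, where AVC = 71 - 14·7 + 7^2 = $22.
P = $91 exceeds min AVC = $22, so the firm stays open.
P = MC gives -20 - 28q + 3q^2 = 0, with roots -2/3 and 10. Take the larger (rising MC): q* = 10.
Check: AVC at q = 10 is $31 ≤ P, so revenue covers variable cost.
Profit = P·q − TC = 91·10 − 483 = $427.

Produce at q = 10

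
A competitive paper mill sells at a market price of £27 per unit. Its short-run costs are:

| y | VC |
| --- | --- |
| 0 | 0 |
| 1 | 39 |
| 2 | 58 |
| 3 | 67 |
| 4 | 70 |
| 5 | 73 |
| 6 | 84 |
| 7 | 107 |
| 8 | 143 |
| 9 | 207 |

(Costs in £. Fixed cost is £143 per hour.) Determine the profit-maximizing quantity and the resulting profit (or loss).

y = 7; profit = -£61

Compute π = P·y − TC at each output: y=0: -143; y=1: -155; y=2: -147; y=3: -129; y=4: -105; y=5: -81; y=6: -65; y=7: -61; y=8: -70; y=9: -107.
Profit is maximized at y = 7. AVC there is 107/7 = £15.29 ≤ P, so producing beats shutting down (which would give -£143).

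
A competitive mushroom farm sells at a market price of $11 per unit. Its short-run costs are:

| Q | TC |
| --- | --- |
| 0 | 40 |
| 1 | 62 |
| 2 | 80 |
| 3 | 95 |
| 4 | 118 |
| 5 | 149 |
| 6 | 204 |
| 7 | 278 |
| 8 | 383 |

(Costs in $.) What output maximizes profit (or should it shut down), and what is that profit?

Q = 0 (shut down); profit = -$40

Profit at each row (π = 11Q − TC): Q=0: -40; Q=1: -51; Q=2: -58; Q=3: -62; Q=4: -74; Q=5: -94; Q=6: -138; Q=7: -201; Q=8: -295.
Profit is highest at Q = 0. Equivalently, the lowest AVC in the table is 55/3 ≈ $18.33 at Q = 3, and P = $11 falls below it — price never covers variable cost, so the firm shuts down and loses only its fixed cost.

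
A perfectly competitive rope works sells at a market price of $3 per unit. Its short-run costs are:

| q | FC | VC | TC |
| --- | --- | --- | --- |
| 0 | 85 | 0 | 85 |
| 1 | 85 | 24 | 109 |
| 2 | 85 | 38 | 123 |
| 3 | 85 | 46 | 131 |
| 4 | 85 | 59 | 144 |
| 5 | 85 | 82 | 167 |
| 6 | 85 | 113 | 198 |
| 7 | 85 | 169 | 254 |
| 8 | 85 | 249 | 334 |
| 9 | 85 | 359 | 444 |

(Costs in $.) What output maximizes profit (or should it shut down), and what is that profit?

Compute π = P·q − TC at each output: q=0: -85; q=1: -106; q=2: -117; q=3: -122; q=4: -132; q=5: -152; q=6: -180; q=7: -233; q=8: -310; q=9: -417.
Profit is highest at q = 0. Equivalently, the lowest AVC in the table is 59/4 ≈ $14.75 at q = 4, and P = $3 falls below it — price never covers variable cost, so the firm shuts down and loses only its fixed cost.

q = 0 (shut down); profit = -$85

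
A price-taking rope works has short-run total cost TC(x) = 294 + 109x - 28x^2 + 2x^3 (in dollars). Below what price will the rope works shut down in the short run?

Short-run supply begins at min AVC. From VC = 109x - 28x^2 + 2x^3, AVC = 109 - 28x + 2x^2.
At the minimum of AVC, MC = AVC. MC = 109 - 56x + 6x^2; setting MC = AVC gives 4x^2 - 28x = 0, so x = 7. min AVC = 11.
So the shutdown price is $11.

$11 per unit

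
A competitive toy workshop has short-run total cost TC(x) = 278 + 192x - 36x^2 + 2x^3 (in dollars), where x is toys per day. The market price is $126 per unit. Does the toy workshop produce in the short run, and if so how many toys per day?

Variable cost is VC = 192x - 36x^2 + 2x^3, so AVC = VC/x = 192 - 36x + 2x^2 and MC = dTC/dx = 192 - 72x + 6x^2.
AVC hits its minimum where MC = AVC, at x = 9, giving min AVC = 192 - 36·9 + 2·9^2 = $30.
Since P = $126 ≥ min AVC = $30, price covers variable cost and the firm should produce.
Solving P = MC: 66 - 72x + 6x^2 = 0 ⇒ x = 1 or 11. On the upward-sloping branch, x* = 11.
Check: AVC at x = 11 is $38 ≤ P, so revenue covers variable cost.
Profit = P·x − TC = 126·11 − 696 = $690.

Produce at x = 11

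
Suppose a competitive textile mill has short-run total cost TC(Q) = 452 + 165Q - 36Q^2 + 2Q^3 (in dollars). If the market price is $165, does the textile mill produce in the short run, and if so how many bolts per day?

Produce at Q = 12

From TC, MC = TC'(Q) = 165 - 72Q + 6Q^2 and AVC = VC/Q = 165 - 36Q + 2Q^2.
AVC hits its minimum where MC = AVC, at Q = 9, giving min AVC = 165 - 36·9 + 2·9^2 = $3.
Since P = $165 ≥ min AVC = $3, price covers variable cost and the firm should produce.
Solving P = MC: -72Q + 6Q^2 = 0 ⇒ Q = 0 or 12. On the upward-sloping branch, Q* = 12.
Check: AVC at Q = 12 is $21 ≤ P, so revenue covers variable cost.
Profit = P·Q − TC = 165·12 − 704 = $1276.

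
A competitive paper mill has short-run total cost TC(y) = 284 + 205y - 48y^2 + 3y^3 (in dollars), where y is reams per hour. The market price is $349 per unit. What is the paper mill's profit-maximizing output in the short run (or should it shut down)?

Strip out fixed cost: VC = 205y - 48y^2 + 3y^3. Then AVC = 205 - 48y + 3y^2 and MC = 205 - 96y + 9y^2.
AVC hits its minimum where MC = AVC, at y = 8, giving min AVC = 205 - 48·8 + 3·8^2 = $13.
P = $349 exceeds min AVC = $13, so the firm stays open.
P = MC gives -144 - 96y + 9y^2 = 0, with roots -4/3 and 12. Take the larger (rising MC): y* = 12.
Check: AVC at y = 12 is $61 ≤ P, so revenue covers variable cost.
Profit = P·y − TC = 349·12 − 1016 = $3172.

Produce at y = 12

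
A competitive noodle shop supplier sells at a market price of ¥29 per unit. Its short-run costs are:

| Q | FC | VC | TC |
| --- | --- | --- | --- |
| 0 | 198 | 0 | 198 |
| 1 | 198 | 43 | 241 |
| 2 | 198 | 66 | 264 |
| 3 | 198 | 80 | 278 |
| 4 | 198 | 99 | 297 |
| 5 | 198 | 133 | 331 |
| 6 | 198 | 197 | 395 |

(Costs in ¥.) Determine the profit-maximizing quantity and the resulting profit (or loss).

Compute π = P·Q − TC at each output: Q=0: -198; Q=1: -212; Q=2: -206; Q=3: -191; Q=4: -181; Q=5: -186; Q=6: -221.
Profit is maximized at Q = 4. AVC there is 99/4 = ¥24.75 ≤ P, so producing beats shutting down (which would give -¥198).

Q = 4; profit = -¥181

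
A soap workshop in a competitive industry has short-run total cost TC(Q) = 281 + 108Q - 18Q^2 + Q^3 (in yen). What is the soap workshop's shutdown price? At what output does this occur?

¥27 per unit, at Q = 9

Short-run supply begins at min AVC. From VC = 108Q - 18Q^2 + Q^3, AVC = 108 - 18Q + Q^2.
At the minimum of AVC, MC = AVC. MC = 108 - 36Q + 3Q^2; setting MC = AVC gives 2Q^2 - 18Q = 0, so Q = 9. min AVC = 27.
The firm shuts down for any P below ¥27.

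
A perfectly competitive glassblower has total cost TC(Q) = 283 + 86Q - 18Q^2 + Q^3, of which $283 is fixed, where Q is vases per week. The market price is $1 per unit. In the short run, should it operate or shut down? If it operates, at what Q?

From TC, MC = TC'(Q) = 86 - 36Q + 3Q^2 and AVC = VC/Q = 86 - 18Q + Q^2.
AVC hits its minimum where MC = AVC, at Q = 9, giving min AVC = 86 - 18·9 + 9^2 = $5.
P = $1 lies below min AVC = $5; no output level covers variable cost.
Best response: produce nothing and absorb the $283 fixed cost.

Shut down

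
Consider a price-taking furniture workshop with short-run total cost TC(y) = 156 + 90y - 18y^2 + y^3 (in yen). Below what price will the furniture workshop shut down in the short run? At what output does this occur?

¥9 per unit, at y = 9

Short-run supply begins at min AVC. From VC = 90y - 18y^2 + y^3, AVC = 90 - 18y + y^2.
At the minimum of AVC, MC = AVC. MC = 90 - 36y + 3y^2; setting MC = AVC gives 2y^2 - 18y = 0, so y = 9. min AVC = 9.
So the shutdown price is ¥9.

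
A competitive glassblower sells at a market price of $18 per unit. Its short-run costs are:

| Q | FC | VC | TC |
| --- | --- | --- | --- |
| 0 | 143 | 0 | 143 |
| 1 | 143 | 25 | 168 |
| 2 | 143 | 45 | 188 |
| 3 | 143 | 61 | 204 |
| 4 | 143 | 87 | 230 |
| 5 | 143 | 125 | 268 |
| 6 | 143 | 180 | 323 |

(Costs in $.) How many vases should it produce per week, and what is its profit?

Tabulate TR − TC: Q=0: -143; Q=1: -150; Q=2: -152; Q=3: -150; Q=4: -158; Q=5: -178; Q=6: -215.
Profit is highest at Q = 0. Equivalently, the lowest AVC in the table is 61/3 ≈ $20.33 at Q = 3, and P = $18 falls below it — price never covers variable cost, so the firm shuts down and loses only its fixed cost.

Q = 0 (shut down); profit = -$143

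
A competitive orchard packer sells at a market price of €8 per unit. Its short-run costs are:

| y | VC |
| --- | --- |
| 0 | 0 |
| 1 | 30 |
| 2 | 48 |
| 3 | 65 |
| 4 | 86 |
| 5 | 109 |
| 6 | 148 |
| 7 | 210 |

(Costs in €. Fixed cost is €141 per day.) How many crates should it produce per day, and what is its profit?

y = 0 (shut down); profit = -€141

Tabulate TR − TC: y=0: -141; y=1: -163; y=2: -173; y=3: -182; y=4: -195; y=5: -210; y=6: -241; y=7: -295.
Profit is highest at y = 0. Equivalently, the lowest AVC in the table is 86/4 ≈ €21.50 at y = 4, and P = €8 falls below it — price never covers variable cost, so the firm shuts down and loses only its fixed cost.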